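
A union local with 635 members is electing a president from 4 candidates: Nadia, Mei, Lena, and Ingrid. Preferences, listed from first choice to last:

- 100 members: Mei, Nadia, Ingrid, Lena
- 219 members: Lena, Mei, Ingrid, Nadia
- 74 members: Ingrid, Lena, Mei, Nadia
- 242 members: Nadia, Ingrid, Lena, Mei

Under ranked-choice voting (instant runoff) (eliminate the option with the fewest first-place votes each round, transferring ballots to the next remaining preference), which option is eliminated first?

Round 1: Nadia 242, Mei 100, Lena 219, Ingrid 74. Eliminate Ingrid.

Ingrid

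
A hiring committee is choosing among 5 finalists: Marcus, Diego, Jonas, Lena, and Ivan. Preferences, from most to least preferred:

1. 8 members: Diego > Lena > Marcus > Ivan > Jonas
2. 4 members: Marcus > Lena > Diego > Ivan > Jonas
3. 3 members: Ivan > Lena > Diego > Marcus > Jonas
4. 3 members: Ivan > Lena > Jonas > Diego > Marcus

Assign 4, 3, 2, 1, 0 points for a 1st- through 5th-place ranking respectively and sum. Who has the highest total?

Lena

Marcus: 8·2 + 4·4 + 3·1 + 3·0 = 35
Diego: 8·4 + 4·2 + 3·2 + 3·1 = 49
Jonas: 8·0 + 4·0 + 3·0 + 3·2 = 6
Lena: 8·3 + 4·3 + 3·3 + 3·3 = 54
Ivan: 8·1 + 4·1 + 3·4 + 3·4 = 36
Lena has the highest Borda score (54).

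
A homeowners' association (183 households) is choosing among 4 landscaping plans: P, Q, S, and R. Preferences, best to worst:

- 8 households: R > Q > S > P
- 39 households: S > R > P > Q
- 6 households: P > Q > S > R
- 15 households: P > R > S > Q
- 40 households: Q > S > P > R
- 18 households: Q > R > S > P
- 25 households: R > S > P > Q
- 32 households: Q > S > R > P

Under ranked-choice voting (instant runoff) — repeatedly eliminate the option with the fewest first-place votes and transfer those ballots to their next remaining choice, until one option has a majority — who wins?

Round 1: P 21, Q 90, S 39, R 33. Eliminate P.
Round 2: Q 96, S 39, R 48. Q has a majority.

Q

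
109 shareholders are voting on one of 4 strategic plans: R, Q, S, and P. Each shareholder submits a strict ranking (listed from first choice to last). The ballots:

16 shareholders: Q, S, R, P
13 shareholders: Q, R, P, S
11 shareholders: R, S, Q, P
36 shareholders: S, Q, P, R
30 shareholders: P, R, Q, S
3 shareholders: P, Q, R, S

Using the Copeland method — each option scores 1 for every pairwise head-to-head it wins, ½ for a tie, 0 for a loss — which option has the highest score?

R: beats S; loses to Q and P → score 1.
Q: beats R, S, and P → score 3.
S: beats P; loses to R and Q → score 1.
P: beats R; loses to Q and S → score 1.
Q has the best pairwise record.

Q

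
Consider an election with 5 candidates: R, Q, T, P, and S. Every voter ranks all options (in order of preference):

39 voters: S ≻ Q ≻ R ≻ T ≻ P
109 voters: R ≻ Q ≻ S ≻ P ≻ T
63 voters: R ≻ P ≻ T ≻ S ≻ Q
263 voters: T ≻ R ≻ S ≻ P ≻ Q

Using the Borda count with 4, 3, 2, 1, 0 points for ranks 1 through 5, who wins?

R

R: 39·2 + 109·4 + 63·4 + 263·3 = 1555
Q: 39·3 + 109·3 + 63·0 + 263·0 = 444
T: 39·1 + 109·0 + 63·2 + 263·4 = 1217
P: 39·0 + 109·1 + 63·3 + 263·1 = 561
S: 39·4 + 109·2 + 63·1 + 263·2 = 963
R has the highest Borda score (1555).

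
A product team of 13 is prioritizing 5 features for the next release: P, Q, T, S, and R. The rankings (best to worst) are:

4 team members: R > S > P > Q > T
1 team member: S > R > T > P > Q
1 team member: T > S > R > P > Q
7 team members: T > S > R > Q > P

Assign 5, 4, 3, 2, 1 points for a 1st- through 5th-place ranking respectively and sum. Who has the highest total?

S

P: 4·3 + 1·2 + 1·2 + 7·1 = 23
Q: 4·2 + 1·1 + 1·1 + 7·2 = 24
T: 4·1 + 1·3 + 1·5 + 7·5 = 47
S: 4·4 + 1·5 + 1·4 + 7·4 = 53
R: 4·5 + 1·4 + 1·3 + 7·3 = 48
S has the highest Borda score (53).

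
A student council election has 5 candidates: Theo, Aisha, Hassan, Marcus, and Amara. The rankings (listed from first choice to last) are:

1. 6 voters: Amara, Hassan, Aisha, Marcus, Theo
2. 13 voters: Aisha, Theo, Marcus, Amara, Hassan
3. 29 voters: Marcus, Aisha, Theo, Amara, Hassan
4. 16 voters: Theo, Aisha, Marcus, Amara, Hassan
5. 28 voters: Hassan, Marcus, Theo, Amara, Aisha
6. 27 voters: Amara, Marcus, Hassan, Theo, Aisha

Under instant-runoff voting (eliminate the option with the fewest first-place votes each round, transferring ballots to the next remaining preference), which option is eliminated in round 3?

Round 1: Theo 16, Aisha 13, Hassan 28, Marcus 29, Amara 33. Eliminate Aisha.
Round 2: Theo 29, Hassan 28, Marcus 29, Amara 33. Eliminate Hassan.
Round 3: Theo 29, Marcus 57, Amara 33. Eliminate Theo.

Theo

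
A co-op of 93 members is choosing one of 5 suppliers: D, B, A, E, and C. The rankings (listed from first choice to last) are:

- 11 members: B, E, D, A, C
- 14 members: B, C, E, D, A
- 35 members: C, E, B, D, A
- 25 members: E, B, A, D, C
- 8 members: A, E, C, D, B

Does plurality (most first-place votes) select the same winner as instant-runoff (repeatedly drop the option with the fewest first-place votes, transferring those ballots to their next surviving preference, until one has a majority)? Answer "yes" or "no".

yes

Plurality — first-place votes: D 0, B 25, A 8, E 25, C 35. Winner: C.
Instant-runoff — R1 D 0, B 25, A 8, E 25, C 35 (D out); R2 B 25, A 8, E 25, C 35 (A out); R3 B 25, E 33, C 35 (B out); R4 E 44, C 49 (C winner). Winner: C.
The two methods agree.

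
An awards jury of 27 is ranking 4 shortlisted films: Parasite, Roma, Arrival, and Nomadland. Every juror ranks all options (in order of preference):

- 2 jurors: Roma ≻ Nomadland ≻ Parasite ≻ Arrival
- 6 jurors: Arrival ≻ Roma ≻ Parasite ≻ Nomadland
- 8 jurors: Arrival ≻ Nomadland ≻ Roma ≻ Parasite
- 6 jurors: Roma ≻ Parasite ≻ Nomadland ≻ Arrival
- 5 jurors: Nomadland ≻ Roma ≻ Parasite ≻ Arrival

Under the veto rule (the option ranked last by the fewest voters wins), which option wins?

Last-place votes: Parasite 8, Roma 0, Arrival 13, Nomadland 6.
Roma is ranked last by the fewest voters, so Roma wins.

Roma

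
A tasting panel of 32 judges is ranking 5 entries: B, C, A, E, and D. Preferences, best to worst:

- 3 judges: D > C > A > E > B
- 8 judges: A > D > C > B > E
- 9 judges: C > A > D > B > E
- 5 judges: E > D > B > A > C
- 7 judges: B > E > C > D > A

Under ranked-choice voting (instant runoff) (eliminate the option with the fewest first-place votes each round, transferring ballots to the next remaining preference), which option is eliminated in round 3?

Round 1: B 7, C 9, A 8, E 5, D 3. Eliminate D.
Round 2: B 7, C 12, A 8, E 5. Eliminate E.
Round 3: B 12, C 12, A 8. Eliminate A.

A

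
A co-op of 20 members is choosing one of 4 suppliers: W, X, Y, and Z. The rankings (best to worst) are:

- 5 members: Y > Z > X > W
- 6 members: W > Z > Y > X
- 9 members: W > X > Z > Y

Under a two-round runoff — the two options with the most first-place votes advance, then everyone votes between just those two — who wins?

W

Round 1 first-place votes: W 15, X 0, Y 5, Z 0.
W and Y advance.
Runoff: W is preferred to Y by 15 voters; Y by 5.
W wins the runoff.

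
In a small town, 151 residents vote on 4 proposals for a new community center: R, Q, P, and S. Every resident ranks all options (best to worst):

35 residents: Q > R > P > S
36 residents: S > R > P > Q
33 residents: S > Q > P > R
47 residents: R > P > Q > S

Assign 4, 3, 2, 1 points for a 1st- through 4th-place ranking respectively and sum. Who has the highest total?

R: 35·3 + 36·3 + 33·1 + 47·4 = 434
Q: 35·4 + 36·1 + 33·3 + 47·2 = 369
P: 35·2 + 36·2 + 33·2 + 47·3 = 349
S: 35·1 + 36·4 + 33·4 + 47·1 = 358
R has the highest Borda score (434).

R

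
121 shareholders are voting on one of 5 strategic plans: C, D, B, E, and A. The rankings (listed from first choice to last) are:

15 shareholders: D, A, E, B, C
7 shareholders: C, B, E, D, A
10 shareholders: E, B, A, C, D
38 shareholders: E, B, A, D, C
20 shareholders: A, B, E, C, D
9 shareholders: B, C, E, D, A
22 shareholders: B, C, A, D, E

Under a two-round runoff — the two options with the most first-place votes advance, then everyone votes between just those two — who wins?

Round 1 first-place votes: C 7, D 15, B 31, E 48, A 20.
E and B advance.
Runoff: E is preferred to B by 63 voters; B by 58.
E wins the runoff.

E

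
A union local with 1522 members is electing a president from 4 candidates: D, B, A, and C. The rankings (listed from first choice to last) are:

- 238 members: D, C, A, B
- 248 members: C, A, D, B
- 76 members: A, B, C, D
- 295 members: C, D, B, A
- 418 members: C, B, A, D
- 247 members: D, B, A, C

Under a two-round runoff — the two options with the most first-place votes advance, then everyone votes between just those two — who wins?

C

Round 1 first-place votes: D 485, B 0, A 76, C 961.
C and D advance.
Runoff: C is preferred to D by 1037 voters; D by 485.
C wins the runoff.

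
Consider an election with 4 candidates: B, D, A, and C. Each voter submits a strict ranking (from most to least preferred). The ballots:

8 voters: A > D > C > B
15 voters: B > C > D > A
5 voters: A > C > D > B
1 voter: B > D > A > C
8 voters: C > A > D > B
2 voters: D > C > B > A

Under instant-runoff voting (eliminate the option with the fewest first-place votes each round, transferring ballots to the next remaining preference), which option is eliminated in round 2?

Round 1: B 16, D 2, A 13, C 8. Eliminate D.
Round 2: B 16, A 13, C 10. Eliminate C.

C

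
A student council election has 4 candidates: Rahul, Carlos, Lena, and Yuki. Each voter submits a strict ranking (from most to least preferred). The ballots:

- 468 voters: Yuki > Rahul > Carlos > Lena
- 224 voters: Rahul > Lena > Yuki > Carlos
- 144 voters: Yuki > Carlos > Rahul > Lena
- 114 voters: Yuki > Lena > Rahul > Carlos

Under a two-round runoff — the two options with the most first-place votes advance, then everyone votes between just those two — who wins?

Yuki

Round 1 first-place votes: Rahul 224, Carlos 0, Lena 0, Yuki 726.
Yuki and Rahul advance.
Runoff: Yuki is preferred to Rahul by 726 voters; Rahul by 224.
Yuki wins the runoff.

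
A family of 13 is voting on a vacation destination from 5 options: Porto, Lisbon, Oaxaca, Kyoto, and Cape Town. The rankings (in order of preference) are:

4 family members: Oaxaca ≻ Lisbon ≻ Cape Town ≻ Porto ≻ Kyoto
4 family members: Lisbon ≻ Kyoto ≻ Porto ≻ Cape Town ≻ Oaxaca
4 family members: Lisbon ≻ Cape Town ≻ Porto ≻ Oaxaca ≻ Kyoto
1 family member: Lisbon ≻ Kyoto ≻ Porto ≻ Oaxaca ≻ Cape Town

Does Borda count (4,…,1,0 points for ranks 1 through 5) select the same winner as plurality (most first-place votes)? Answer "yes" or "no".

yes

Borda — scores: Porto 22, Lisbon 48, Oaxaca 21, Kyoto 15, Cape Town 24. Winner: Lisbon.
Plurality — first-place votes: Porto 0, Lisbon 9, Oaxaca 4, Kyoto 0, Cape Town 0. Winner: Lisbon.
The two methods agree.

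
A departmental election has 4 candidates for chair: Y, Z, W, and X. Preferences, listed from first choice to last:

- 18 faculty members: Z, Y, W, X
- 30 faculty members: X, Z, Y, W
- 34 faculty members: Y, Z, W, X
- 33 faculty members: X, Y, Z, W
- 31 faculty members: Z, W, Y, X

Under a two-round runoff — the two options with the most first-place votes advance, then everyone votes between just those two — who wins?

Round 1 first-place votes: Y 34, Z 49, W 0, X 63.
X and Z advance.
Runoff: X is preferred to Z by 63 voters; Z by 83.
Z wins the runoff.

Z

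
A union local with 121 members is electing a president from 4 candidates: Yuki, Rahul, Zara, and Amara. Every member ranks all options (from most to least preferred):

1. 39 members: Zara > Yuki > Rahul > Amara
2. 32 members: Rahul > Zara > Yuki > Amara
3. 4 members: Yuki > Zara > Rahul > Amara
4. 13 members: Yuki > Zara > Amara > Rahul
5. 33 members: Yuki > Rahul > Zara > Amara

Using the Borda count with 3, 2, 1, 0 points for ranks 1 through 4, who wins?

Yuki

Yuki: 39·2 + 32·1 + 4·3 + 13·3 + 33·3 = 260
Rahul: 39·1 + 32·3 + 4·1 + 13·0 + 33·2 = 205
Zara: 39·3 + 32·2 + 4·2 + 13·2 + 33·1 = 248
Amara: 39·0 + 32·0 + 4·0 + 13·1 + 33·0 = 13
Yuki has the highest Borda score (260).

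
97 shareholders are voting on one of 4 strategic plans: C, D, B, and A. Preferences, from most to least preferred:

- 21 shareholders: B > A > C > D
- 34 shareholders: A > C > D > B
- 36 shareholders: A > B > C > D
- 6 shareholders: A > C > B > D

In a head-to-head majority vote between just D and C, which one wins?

C

Voters preferring D to C: 0; preferring C to D: 97.
C wins the head-to-head.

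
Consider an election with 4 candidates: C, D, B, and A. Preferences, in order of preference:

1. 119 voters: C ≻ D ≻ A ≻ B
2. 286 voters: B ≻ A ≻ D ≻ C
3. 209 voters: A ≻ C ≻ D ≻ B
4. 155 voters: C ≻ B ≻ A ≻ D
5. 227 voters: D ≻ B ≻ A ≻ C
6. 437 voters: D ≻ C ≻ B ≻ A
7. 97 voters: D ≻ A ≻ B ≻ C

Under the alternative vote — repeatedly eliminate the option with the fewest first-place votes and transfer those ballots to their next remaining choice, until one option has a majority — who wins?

Round 1: C 274, D 761, B 286, A 209. Eliminate A.
Round 2: C 483, D 761, B 286. Eliminate B.
Round 3: C 483, D 1047. D has a majority.

D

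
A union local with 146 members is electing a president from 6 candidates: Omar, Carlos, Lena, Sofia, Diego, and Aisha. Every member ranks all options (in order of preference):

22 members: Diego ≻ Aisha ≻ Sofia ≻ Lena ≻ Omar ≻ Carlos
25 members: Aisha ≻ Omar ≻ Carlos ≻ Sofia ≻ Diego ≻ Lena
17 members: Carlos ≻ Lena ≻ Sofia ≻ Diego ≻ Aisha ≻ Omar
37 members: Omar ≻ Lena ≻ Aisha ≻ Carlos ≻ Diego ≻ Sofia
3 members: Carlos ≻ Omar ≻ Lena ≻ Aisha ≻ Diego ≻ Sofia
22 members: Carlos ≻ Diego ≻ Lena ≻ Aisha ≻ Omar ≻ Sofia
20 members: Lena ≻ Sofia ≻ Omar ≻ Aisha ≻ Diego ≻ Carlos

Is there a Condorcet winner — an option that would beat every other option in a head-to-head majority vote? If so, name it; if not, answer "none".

Lena vs Omar: 81–65 for Lena.
Lena vs Carlos: 79–67 for Lena.
Lena vs Sofia: 99–47 for Lena.
Lena vs Diego: 77–69 for Lena.
Lena vs Aisha: 99–47 for Lena.
Lena beats every other option head-to-head.

Lena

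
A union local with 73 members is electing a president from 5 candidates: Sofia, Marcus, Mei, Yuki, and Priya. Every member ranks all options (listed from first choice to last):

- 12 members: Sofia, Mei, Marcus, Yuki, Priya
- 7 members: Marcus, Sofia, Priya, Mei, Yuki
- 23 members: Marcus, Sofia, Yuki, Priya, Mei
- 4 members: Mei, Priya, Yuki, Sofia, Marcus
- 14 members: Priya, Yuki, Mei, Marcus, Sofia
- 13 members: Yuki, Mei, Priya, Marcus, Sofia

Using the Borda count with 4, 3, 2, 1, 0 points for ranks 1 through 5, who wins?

Sofia: 12·4 + 7·3 + 23·3 + 4·1 + 14·0 + 13·0 = 142
Marcus: 12·2 + 7·4 + 23·4 + 4·0 + 14·1 + 13·1 = 171
Mei: 12·3 + 7·1 + 23·0 + 4·4 + 14·2 + 13·3 = 126
Yuki: 12·1 + 7·0 + 23·2 + 4·2 + 14·3 + 13·4 = 160
Priya: 12·0 + 7·2 + 23·1 + 4·3 + 14·4 + 13·2 = 131
Marcus has the highest Borda score (171).

Marcus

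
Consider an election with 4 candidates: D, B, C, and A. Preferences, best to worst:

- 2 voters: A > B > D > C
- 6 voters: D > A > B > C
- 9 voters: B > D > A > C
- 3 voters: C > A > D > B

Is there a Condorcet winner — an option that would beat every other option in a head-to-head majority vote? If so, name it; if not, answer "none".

Checking pairwise contests:
B beats D 11–9.
A beats B 11–9.
D beats C 17–3.
D beats A 15–5.
Every option loses at least one head-to-head, so there is no Condorcet winner.

none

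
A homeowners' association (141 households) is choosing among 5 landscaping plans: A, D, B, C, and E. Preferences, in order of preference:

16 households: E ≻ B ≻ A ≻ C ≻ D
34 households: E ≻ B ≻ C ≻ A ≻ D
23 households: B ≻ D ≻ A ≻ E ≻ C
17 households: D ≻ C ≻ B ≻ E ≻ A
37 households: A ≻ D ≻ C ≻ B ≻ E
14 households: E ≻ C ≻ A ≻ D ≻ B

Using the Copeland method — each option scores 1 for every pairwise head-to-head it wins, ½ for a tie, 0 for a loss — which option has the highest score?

B

A: beats D and C; loses to B and E → score 2.
D: beats C and E; loses to A and B → score 2.
B: beats A, D, C, and E → score 4.
C: loses to A, D, B, and E → score 0.
E: beats A and C; loses to D and B → score 2.
B has the best pairwise record.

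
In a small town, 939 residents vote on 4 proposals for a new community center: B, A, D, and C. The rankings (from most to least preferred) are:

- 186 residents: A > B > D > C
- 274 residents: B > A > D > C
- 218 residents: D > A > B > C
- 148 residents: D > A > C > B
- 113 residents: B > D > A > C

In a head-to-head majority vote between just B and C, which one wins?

B

Voters preferring B to C: 791; preferring C to B: 148.
B wins the head-to-head.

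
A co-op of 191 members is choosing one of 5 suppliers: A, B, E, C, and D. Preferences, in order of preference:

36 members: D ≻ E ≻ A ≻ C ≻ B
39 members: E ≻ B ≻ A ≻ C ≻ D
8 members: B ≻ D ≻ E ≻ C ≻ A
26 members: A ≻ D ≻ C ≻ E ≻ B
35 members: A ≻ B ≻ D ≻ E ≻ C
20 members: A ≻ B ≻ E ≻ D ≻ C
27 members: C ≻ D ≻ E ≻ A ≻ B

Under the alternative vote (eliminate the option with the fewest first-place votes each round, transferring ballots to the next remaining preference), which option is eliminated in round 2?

Round 1: A 81, B 8, E 39, C 27, D 36. Eliminate B.
Round 2: A 81, E 39, C 27, D 44. Eliminate C.

C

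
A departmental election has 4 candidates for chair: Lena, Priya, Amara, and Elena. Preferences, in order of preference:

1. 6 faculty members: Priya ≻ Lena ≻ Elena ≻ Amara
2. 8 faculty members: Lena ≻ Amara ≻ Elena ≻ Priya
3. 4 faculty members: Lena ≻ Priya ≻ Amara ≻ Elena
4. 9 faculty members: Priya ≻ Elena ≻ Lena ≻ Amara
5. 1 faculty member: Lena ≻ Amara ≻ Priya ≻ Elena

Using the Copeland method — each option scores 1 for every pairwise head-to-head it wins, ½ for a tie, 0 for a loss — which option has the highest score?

Priya

Lena: beats Amara and Elena; loses to Priya → score 2.
Priya: beats Lena, Amara, and Elena → score 3.
Amara: loses to Lena, Priya, and Elena → score 0.
Elena: beats Amara; loses to Lena and Priya → score 1.
Priya has the best pairwise record.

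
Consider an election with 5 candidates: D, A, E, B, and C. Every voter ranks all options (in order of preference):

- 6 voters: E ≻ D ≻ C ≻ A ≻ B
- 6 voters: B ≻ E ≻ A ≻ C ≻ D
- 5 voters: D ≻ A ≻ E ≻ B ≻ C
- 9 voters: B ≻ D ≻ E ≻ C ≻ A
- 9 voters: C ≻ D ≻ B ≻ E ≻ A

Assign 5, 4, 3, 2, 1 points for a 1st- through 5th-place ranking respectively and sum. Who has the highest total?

D: 6·4 + 6·1 + 5·5 + 9·4 + 9·4 = 127
A: 6·2 + 6·3 + 5·4 + 9·1 + 9·1 = 68
E: 6·5 + 6·4 + 5·3 + 9·3 + 9·2 = 114
B: 6·1 + 6·5 + 5·2 + 9·5 + 9·3 = 118
C: 6·3 + 6·2 + 5·1 + 9·2 + 9·5 = 98
D has the highest Borda score (127).

D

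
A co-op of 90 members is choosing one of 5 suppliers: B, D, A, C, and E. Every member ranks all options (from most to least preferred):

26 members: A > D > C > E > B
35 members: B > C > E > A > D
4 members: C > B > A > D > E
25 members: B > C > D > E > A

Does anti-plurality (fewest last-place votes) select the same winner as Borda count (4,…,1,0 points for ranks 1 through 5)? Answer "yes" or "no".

no

Anti-plurality — last-place votes: B 26, D 35, A 25, C 0, E 4. Winner: C.
Borda — scores: B 252, D 132, A 147, C 248, E 121. Winner: B.
The two methods disagree.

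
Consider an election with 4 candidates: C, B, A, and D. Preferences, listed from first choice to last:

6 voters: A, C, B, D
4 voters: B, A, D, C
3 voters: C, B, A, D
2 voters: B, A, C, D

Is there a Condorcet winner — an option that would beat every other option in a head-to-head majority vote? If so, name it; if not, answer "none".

none

Checking pairwise contests:
A beats C 12–3.
C beats B 9–6.
B beats A 9–6.
C beats D 11–4.
Every option loses at least one head-to-head, so there is no Condorcet winner.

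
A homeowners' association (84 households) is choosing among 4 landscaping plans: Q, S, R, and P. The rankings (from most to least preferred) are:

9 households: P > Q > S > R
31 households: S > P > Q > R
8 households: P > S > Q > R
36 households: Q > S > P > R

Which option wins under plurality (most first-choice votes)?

First-place votes: Q 36, S 31, R 0, P 17.
Q has the most first-place votes.

Q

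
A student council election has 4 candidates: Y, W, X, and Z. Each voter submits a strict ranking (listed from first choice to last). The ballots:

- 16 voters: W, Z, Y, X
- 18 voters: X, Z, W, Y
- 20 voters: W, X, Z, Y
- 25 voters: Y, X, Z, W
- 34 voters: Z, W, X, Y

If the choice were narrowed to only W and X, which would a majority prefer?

Voters preferring W to X: 70; preferring X to W: 43.
W wins the head-to-head.

W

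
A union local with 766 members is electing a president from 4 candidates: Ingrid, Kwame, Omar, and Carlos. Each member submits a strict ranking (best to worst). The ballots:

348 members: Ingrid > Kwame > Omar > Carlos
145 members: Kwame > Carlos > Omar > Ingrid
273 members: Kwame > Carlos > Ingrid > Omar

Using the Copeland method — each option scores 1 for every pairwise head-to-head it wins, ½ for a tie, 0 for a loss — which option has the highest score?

Kwame

Ingrid: beats Omar; loses to Kwame and Carlos → score 1.
Kwame: beats Ingrid, Omar, and Carlos → score 3.
Omar: loses to Ingrid, Kwame, and Carlos → score 0.
Carlos: beats Ingrid and Omar; loses to Kwame → score 2.
Kwame has the best pairwise record.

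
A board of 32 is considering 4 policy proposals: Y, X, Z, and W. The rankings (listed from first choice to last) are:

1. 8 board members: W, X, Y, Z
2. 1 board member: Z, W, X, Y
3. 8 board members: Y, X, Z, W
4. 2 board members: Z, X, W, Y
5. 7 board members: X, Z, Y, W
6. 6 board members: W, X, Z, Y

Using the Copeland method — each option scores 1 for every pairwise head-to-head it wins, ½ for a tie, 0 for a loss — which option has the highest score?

Y: ties Z; loses to X and W → score 0.5.
X: beats Y, Z, and W → score 3.
Z: beats W; ties Y; loses to X → score 1.5.
W: beats Y; loses to X and Z → score 1.
X has the best pairwise record.

X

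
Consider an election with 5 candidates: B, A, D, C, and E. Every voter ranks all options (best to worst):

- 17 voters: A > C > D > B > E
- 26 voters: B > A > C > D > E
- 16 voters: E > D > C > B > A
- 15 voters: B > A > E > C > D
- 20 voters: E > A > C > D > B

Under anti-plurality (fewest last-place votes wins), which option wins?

C

Last-place votes: B 20, A 16, D 15, C 0, E 43.
C is ranked last by the fewest voters, so C wins.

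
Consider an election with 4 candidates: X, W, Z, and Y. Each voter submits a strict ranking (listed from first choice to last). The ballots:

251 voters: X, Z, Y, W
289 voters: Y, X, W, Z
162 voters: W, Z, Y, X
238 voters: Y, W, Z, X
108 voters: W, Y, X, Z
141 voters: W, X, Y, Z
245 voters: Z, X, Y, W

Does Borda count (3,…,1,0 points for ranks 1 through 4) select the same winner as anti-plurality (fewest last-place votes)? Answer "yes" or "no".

Borda — scores: X 2211, W 1998, Z 1799, Y 2596. Winner: Y.
Anti-plurality — last-place votes: X 400, W 496, Z 538, Y 0. Winner: Y.
The two methods agree.

yes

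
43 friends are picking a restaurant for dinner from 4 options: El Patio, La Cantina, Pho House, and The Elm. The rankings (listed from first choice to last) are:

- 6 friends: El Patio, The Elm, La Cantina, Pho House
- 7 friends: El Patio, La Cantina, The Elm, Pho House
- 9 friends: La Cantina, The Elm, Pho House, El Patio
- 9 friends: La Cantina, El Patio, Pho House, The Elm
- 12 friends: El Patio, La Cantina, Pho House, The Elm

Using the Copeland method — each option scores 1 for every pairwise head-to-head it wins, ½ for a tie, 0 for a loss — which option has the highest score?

El Patio

El Patio: beats La Cantina, Pho House, and The Elm → score 3.
La Cantina: beats Pho House and The Elm; loses to El Patio → score 2.
Pho House: loses to El Patio, La Cantina, and The Elm → score 0.
The Elm: beats Pho House; loses to El Patio and La Cantina → score 1.
El Patio has the best pairwise record.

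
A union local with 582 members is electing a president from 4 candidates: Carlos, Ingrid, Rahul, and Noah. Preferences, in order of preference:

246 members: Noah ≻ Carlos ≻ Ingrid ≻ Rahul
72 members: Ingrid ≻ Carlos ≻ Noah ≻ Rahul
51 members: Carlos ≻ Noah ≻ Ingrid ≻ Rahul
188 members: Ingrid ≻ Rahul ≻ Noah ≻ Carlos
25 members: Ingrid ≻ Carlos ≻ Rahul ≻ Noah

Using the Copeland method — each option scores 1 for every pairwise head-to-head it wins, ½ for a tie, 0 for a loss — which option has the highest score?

Carlos: beats Ingrid and Rahul; loses to Noah → score 2.
Ingrid: beats Rahul; loses to Carlos and Noah → score 1.
Rahul: loses to Carlos, Ingrid, and Noah → score 0.
Noah: beats Carlos, Ingrid, and Rahul → score 3.
Noah has the best pairwise record.

Noah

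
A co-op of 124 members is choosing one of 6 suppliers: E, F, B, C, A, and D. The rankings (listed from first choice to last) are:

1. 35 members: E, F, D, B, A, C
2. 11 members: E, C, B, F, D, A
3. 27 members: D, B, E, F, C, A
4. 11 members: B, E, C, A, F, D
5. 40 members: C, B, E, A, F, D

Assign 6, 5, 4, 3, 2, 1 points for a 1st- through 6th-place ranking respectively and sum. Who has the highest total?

E

E: 35·6 + 11·6 + 27·4 + 11·5 + 40·4 = 599
F: 35·5 + 11·3 + 27·3 + 11·2 + 40·2 = 391
B: 35·3 + 11·4 + 27·5 + 11·6 + 40·5 = 550
C: 35·1 + 11·5 + 27·2 + 11·4 + 40·6 = 428
A: 35·2 + 11·1 + 27·1 + 11·3 + 40·3 = 261
D: 35·4 + 11·2 + 27·6 + 11·1 + 40·1 = 375
E has the highest Borda score (599).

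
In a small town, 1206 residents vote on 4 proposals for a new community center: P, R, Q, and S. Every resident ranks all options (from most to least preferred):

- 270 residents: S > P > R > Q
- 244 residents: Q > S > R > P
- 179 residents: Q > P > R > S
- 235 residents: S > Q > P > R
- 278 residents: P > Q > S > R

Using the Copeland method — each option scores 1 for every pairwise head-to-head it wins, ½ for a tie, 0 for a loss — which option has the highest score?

Q

P: beats R; loses to Q and S → score 1.
R: loses to P, Q, and S → score 0.
Q: beats P, R, and S → score 3.
S: beats P and R; loses to Q → score 2.
Q has the best pairwise record.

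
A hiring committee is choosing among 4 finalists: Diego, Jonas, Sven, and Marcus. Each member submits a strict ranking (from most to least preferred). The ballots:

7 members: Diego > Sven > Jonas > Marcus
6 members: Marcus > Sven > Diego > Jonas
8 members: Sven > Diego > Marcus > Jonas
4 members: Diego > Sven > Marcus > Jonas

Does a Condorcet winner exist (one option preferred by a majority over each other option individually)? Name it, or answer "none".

Sven vs Diego: 14–11 for Sven.
Sven vs Jonas: 25–0 for Sven.
Sven vs Marcus: 19–6 for Sven.
Sven beats every other option head-to-head.

Sven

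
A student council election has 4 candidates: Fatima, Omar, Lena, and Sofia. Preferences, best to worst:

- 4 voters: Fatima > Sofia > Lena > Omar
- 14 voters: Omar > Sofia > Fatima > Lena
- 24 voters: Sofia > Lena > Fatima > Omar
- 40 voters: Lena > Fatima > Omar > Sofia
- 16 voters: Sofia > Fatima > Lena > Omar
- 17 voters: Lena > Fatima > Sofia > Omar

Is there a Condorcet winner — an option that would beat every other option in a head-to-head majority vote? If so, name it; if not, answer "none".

Checking pairwise contests:
Lena beats Fatima 81–34.
Fatima beats Omar 101–14.
Sofia beats Lena 58–57.
Fatima beats Sofia 61–54.
Every option loses at least one head-to-head, so there is no Condorcet winner.

none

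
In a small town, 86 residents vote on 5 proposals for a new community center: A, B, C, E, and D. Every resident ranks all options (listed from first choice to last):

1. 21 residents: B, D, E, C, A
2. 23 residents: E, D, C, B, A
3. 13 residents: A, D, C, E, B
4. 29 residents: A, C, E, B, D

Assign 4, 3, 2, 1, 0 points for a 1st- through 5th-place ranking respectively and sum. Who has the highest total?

A: 21·0 + 23·0 + 13·4 + 29·4 = 168
B: 21·4 + 23·1 + 13·0 + 29·1 = 136
C: 21·1 + 23·2 + 13·2 + 29·3 = 180
E: 21·2 + 23·4 + 13·1 + 29·2 = 205
D: 21·3 + 23·3 + 13·3 + 29·0 = 171
E has the highest Borda score (205).

E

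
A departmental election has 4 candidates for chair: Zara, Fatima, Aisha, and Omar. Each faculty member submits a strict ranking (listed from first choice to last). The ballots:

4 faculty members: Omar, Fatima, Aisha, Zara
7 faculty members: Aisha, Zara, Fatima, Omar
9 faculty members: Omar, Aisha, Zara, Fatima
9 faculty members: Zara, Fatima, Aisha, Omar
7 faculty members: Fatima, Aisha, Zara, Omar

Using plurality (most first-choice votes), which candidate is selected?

First-place votes: Zara 9, Fatima 7, Aisha 7, Omar 13.
Omar has the most first-place votes.

Omar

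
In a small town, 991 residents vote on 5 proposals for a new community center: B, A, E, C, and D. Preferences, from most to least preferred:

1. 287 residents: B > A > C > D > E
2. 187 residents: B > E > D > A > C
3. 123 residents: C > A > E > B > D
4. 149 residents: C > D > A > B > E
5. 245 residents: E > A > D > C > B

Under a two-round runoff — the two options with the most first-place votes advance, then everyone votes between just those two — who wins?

Round 1 first-place votes: B 474, A 0, E 245, C 272, D 0.
B and C advance.
Runoff: B is preferred to C by 474 voters; C by 517.
C wins the runoff.

C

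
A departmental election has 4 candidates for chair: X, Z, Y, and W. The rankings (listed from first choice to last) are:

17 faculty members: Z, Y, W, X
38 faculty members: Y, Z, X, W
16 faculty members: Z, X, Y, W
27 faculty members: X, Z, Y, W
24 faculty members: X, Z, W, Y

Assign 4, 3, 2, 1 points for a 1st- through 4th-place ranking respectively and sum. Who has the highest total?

X: 17·1 + 38·2 + 16·3 + 27·4 + 24·4 = 345
Z: 17·4 + 38·3 + 16·4 + 27·3 + 24·3 = 399
Y: 17·3 + 38·4 + 16·2 + 27·2 + 24·1 = 313
W: 17·2 + 38·1 + 16·1 + 27·1 + 24·2 = 163
Z has the highest Borda score (399).

Z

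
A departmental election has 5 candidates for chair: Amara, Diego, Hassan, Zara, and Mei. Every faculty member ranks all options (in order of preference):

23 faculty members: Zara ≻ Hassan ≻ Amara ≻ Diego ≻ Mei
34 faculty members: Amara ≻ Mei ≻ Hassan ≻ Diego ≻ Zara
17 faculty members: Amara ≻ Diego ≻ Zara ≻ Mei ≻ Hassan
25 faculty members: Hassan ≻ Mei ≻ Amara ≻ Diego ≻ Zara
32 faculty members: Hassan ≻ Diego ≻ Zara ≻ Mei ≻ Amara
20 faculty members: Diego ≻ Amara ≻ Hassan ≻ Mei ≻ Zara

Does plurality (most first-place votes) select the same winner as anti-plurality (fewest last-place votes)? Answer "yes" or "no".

no

Plurality — first-place votes: Amara 51, Diego 20, Hassan 57, Zara 23, Mei 0. Winner: Hassan.
Anti-plurality — last-place votes: Amara 32, Diego 0, Hassan 17, Zara 79, Mei 23. Winner: Diego.
The two methods disagree.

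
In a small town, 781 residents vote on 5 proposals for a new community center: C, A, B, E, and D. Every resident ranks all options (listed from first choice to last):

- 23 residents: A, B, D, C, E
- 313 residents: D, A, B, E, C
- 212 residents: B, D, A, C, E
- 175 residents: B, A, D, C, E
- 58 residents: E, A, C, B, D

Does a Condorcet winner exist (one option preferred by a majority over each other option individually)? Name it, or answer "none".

none

Checking pairwise contests:
A beats C 781–0.
D beats A 525–256.
A beats B 394–387.
C beats E 410–371.
B beats D 468–313.
Every option loses at least one head-to-head, so there is no Condorcet winner.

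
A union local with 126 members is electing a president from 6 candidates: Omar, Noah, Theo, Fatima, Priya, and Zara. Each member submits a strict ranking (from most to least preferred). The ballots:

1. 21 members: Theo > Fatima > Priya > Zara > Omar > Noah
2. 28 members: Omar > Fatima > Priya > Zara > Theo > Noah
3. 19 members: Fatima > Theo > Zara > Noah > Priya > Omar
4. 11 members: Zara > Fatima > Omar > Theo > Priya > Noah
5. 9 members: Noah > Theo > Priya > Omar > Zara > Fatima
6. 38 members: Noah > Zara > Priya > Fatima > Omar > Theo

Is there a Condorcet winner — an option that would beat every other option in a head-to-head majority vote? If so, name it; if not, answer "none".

Fatima

Fatima vs Omar: 89–37 for Fatima.
Fatima vs Noah: 79–47 for Fatima.
Fatima vs Theo: 96–30 for Fatima.
Fatima vs Priya: 79–47 for Fatima.
Fatima vs Zara: 68–58 for Fatima.
Fatima beats every other option head-to-head.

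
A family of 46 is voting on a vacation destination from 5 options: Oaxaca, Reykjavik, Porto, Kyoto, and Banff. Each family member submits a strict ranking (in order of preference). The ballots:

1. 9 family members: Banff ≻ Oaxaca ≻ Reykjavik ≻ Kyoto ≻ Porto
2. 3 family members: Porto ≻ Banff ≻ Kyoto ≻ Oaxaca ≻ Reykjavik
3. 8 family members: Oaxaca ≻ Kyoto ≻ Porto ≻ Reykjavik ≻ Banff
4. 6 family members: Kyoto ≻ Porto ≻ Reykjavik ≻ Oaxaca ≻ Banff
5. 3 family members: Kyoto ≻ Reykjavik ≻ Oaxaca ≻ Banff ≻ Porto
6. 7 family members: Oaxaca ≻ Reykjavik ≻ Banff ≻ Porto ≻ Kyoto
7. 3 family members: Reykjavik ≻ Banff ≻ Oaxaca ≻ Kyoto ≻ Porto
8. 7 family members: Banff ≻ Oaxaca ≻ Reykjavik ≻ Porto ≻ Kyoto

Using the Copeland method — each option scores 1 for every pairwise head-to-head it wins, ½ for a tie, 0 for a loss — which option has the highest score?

Oaxaca

Oaxaca: beats Reykjavik, Porto, Kyoto, and Banff → score 4.
Reykjavik: beats Porto, Kyoto, and Banff; loses to Oaxaca → score 3.
Porto: loses to Oaxaca, Reykjavik, Kyoto, and Banff → score 0.
Kyoto: beats Porto; loses to Oaxaca, Reykjavik, and Banff → score 1.
Banff: beats Porto and Kyoto; loses to Oaxaca and Reykjavik → score 2.
Oaxaca has the best pairwise record.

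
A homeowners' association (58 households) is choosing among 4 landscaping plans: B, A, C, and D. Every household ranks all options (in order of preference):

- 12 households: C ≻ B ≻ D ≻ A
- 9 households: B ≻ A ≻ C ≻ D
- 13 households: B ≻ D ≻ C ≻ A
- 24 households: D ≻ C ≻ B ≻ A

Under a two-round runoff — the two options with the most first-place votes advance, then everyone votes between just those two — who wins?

Round 1 first-place votes: B 22, A 0, C 12, D 24.
D and B advance.
Runoff: D is preferred to B by 24 voters; B by 34.
B wins the runoff.

B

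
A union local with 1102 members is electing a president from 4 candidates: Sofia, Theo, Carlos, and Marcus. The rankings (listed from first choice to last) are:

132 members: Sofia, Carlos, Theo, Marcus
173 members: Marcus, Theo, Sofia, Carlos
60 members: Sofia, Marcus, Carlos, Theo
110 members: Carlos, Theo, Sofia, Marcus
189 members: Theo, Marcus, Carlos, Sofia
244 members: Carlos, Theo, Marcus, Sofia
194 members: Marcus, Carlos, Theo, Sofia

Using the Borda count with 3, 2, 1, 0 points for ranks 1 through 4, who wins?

Carlos

Sofia: 132·3 + 173·1 + 60·3 + 110·1 + 189·0 + 244·0 + 194·0 = 859
Theo: 132·1 + 173·2 + 60·0 + 110·2 + 189·3 + 244·2 + 194·1 = 1947
Carlos: 132·2 + 173·0 + 60·1 + 110·3 + 189·1 + 244·3 + 194·2 = 1963
Marcus: 132·0 + 173·3 + 60·2 + 110·0 + 189·2 + 244·1 + 194·3 = 1843
Carlos has the highest Borda score (1963).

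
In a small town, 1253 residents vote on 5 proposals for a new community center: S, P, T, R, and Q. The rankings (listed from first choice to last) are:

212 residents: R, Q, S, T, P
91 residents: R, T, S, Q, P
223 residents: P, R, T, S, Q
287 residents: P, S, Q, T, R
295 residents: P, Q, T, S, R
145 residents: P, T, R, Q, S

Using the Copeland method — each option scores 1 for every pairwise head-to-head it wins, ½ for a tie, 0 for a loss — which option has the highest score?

P

S: loses to P, T, R, and Q → score 0.
P: beats S, T, R, and Q → score 4.
T: beats S and R; loses to P and Q → score 2.
R: beats S and Q; loses to P and T → score 2.
Q: beats S and T; loses to P and R → score 2.
P has the best pairwise record.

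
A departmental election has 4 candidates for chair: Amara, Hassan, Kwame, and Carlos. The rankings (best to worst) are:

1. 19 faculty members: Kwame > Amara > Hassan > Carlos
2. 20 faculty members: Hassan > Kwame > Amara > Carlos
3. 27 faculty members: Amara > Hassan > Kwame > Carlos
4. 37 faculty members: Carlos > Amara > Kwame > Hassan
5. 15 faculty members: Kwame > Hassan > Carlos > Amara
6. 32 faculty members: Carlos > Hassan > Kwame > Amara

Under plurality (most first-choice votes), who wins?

First-place votes: Amara 27, Hassan 20, Kwame 34, Carlos 69.
Carlos has the most first-place votes.

Carlos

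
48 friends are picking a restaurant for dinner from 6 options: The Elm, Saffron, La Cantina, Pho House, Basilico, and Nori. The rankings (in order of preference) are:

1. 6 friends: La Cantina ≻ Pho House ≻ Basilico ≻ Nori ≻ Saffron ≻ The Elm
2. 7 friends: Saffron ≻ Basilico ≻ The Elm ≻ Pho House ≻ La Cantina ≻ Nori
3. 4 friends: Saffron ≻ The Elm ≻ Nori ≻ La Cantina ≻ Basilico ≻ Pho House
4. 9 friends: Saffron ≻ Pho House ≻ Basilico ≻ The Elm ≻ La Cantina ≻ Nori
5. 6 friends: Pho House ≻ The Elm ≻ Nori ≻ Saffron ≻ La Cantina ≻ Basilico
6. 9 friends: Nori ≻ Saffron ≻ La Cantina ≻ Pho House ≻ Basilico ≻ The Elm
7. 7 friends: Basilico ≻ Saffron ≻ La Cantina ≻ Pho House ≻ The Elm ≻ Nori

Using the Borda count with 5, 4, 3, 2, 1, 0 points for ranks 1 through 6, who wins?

Saffron

The Elm: 6·0 + 7·3 + 4·4 + 9·2 + 6·4 + 9·0 + 7·1 = 86
Saffron: 6·1 + 7·5 + 4·5 + 9·5 + 6·2 + 9·4 + 7·4 = 182
La Cantina: 6·5 + 7·1 + 4·2 + 9·1 + 6·1 + 9·3 + 7·3 = 108
Pho House: 6·4 + 7·2 + 4·0 + 9·4 + 6·5 + 9·2 + 7·2 = 136
Basilico: 6·3 + 7·4 + 4·1 + 9·3 + 6·0 + 9·1 + 7·5 = 121
Nori: 6·2 + 7·0 + 4·3 + 9·0 + 6·3 + 9·5 + 7·0 = 87
Saffron has the highest Borda score (182).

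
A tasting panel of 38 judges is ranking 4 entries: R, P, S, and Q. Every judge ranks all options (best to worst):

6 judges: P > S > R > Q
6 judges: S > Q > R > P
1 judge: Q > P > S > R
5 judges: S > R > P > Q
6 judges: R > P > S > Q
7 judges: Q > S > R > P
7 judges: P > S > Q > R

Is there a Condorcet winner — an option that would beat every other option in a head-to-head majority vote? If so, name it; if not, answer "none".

none

Checking pairwise contests:
S beats R 32–6.
R beats P 24–14.
P beats S 20–18.
P beats Q 24–14.
Every option loses at least one head-to-head, so there is no Condorcet winner.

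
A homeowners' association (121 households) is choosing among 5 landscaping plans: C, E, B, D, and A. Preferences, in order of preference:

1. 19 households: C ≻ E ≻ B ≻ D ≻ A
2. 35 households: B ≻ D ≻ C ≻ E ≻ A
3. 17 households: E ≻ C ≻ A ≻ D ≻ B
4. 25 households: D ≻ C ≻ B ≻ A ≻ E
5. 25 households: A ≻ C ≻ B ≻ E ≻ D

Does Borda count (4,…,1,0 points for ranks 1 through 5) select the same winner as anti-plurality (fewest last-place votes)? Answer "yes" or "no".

Borda — scores: C 347, E 185, B 278, D 241, A 159. Winner: C.
Anti-plurality — last-place votes: C 0, E 25, B 17, D 25, A 54. Winner: C.
The two methods agree.

yes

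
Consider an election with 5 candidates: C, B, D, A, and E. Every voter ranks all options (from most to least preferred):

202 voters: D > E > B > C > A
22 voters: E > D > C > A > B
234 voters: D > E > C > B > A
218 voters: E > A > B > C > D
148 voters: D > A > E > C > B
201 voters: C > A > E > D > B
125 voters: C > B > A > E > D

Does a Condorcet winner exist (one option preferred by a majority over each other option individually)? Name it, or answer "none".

D

D vs C: 606–544 for D.
D vs B: 807–343 for D.
D vs A: 606–544 for D.
D vs E: 584–566 for D.
D beats every other option head-to-head.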